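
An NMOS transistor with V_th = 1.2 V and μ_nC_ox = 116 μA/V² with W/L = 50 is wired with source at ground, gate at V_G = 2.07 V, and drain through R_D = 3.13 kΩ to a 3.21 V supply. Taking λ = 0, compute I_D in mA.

V_GS = V_G = 2.07 V, so V_ov = 2.07 − 1.2 = 0.87 V.
k_n = μ_nC_ox · (W/L) = 5.8 mA/V².
Assume saturation: I_D = ½ k_n V_ov² = 0.5 × 5.8 × 0.87² = 2.2 mA, giving V_DS = V_DD − I_D R_D = 3.21 − 2.2 × 3.13 = -3.66 V.
But -3.66 V < V_ov = 0.87 V, so the device is actually in triode.
In triode I_D = k_n[V_ov V_DS − ½ V_DS²] and I_D = (V_DD − V_DS)/R_D. Equating: 9.08 V_DS² − 16.79 V_DS + 3.21 = 0, giving V_DS = 0.216 V (the root below V_ov).
I_D = (3.21 − 0.216) / 3.13 = 0.956 mA.

I_D = 0.956 mA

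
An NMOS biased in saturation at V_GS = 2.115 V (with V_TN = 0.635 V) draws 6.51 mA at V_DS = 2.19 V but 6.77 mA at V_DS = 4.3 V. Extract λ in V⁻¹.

With V_GS fixed, I_D ∝ (1 + λ V_DS) in saturation, so I_D2/I_D1 = (1 + λ V_DS2)/(1 + λ V_DS1).
6.77/6.51 = 1.04 = (1 + 4.3 λ)/(1 + 2.19 λ).
Solving: λ (I_D1 V_DS2 − I_D2 V_DS1) = I_D2 − I_D1, so λ = (6.77 − 6.51) / (6.51 × 4.3 − 6.77 × 2.19) = 0.26 / 13.2 = 0.0197 V⁻¹.

λ = 0.0197 V⁻¹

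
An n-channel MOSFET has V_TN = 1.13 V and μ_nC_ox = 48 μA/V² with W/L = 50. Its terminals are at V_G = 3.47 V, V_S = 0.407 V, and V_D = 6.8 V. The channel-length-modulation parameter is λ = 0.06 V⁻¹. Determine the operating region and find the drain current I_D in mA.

Saturation; I_D = 6.20 mA

V_GS = V_G − V_S = 3.47 − 0.407 = 3.06 V; V_DS = V_D − V_S = 6.8 − 0.407 = 6.39 V.
k_n = μ_nC_ox · (W/L) = 2.4 mA/V².
V_ov = V_GS − V_TN = 3.06 − 1.13 = 1.93 V.
Since V_DS = 6.39 V ≥ V_ov = 1.93 V, the device is in saturation.
I_D = ½ k_n V_ov² (1 + λ V_DS) = 0.5 × 2.4 × 1.93² × (1 + 0.06 × 6.39) = 6.2 mA.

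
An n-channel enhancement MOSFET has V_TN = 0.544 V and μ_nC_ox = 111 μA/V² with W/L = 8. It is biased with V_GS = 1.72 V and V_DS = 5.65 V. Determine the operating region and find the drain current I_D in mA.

k_n = μ_nC_ox · (W/L) = 0.888 mA/V².
V_ov = V_GS − V_TN = 1.72 − 0.544 = 1.18 V.
Since V_DS = 5.65 V ≥ V_ov = 1.18 V, the device is in saturation.
I_D = ½ k_n V_ov² = 0.5 × 0.888 × 1.18² = 0.614 mA.

Saturation; I_D = 0.614 mA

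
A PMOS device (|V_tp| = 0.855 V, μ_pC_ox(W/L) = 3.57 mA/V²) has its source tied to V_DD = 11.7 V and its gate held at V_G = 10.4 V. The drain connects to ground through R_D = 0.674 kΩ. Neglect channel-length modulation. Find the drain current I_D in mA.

I_D = 0.353 mA

V_SG = V_DD − V_G = 11.7 − 10.4 = 1.3 V, so V_ov = 1.3 − 0.855 = 0.445 V.
Assume saturation: I_D = ½ k_p V_ov² = 0.5 × 3.57 × 0.445² = 0.353 mA, giving V_SD = V_DD − I_D R_D = 11.7 − 0.353 × 0.674 = 11.5 V.
V_SD = 11.5 V ≥ V_ov = 0.445 V, confirming saturation.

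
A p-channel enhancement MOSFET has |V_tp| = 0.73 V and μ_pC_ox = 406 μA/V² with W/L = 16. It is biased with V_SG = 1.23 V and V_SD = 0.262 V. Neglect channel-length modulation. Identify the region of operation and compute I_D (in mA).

Triode; I_D = 0.628 mA

k_p = μ_pC_ox · (W/L) = 6.496 mA/V².
V_ov = V_SG − |V_tp| = 1.23 − 0.73 = 0.5 V.
Since V_SD = 0.262 V < V_ov = 0.5 V, the device is in the triode region.
I_D = k_p [V_ov · V_SD − ½ V_SD²] = 6.496 × [0.5 × 0.262 − 0.5 × 0.262²] = 0.628 mA.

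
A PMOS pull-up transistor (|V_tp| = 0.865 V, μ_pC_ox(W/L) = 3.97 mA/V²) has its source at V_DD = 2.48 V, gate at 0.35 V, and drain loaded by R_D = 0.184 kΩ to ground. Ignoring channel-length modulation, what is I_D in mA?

I_D = 3.18 mA

V_SG = V_DD − V_G = 2.48 − 0.35 = 2.13 V, so V_ov = 2.13 − 0.865 = 1.26 V.
Assume saturation: I_D = ½ k_p V_ov² = 0.5 × 3.97 × 1.26² = 3.18 mA, giving V_SD = V_DD − I_D R_D = 2.48 − 3.18 × 0.184 = 1.9 V.
V_SD = 1.9 V ≥ V_ov = 1.26 V, confirming saturation.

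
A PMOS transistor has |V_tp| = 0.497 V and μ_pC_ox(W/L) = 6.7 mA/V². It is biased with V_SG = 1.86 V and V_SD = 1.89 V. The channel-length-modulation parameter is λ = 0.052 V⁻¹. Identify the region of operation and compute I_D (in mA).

V_ov = V_SG − |V_tp| = 1.86 − 0.497 = 1.36 V.
Since V_SD = 1.89 V ≥ V_ov = 1.36 V, the device is in saturation.
I_D = ½ k_p V_ov² (1 + λ V_SD) = 0.5 × 6.7 × 1.36² × (1 + 0.052 × 1.89) = 6.84 mA.

Saturation; I_D = 6.84 mA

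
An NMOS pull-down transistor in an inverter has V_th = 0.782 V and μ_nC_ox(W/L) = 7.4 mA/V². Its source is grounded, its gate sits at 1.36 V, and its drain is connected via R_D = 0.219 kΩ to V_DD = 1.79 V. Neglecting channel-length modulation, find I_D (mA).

V_GS = V_G = 1.36 V, so V_ov = 1.36 − 0.782 = 0.578 V.
Assume saturation: I_D = ½ k_n V_ov² = 0.5 × 7.4 × 0.578² = 1.24 mA, giving V_DS = V_DD − I_D R_D = 1.79 − 1.24 × 0.219 = 1.52 V.
V_DS = 1.52 V ≥ V_ov = 0.578 V, confirming saturation.

I_D = 1.24 mA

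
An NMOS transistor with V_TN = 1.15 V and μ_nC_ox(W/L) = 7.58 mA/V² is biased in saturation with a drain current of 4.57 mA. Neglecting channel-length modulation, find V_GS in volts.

V_GS = 2.25 V

In saturation I_D = ½ k_n (V_GS − V_TN)², so V_GS − V_TN = √(2 I_D / k_n) = √(2 × 4.57 / 7.58) = 1.1 V.
V_GS = 1.15 + 1.1 = 2.25 V.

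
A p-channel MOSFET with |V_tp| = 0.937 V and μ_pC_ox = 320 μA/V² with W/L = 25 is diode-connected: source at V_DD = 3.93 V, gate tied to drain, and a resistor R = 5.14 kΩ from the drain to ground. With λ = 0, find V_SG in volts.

With gate tied to drain, V_SG = V_SD ≥ V_SG − |V_tp|, so the device is in saturation.
k_p = μ_pC_ox · (W/L) = 8 mA/V².
KCL at the drain: ½ k_p (V_SG − |V_tp|)² = (V_DD − V_SG)/R.
Let x = V_SG − 0.937. Then 20.6 x² + x − 2.993 = 0, giving x = 0.358 V (positive root), so V_SG = 1.29 V.
I_D = (V_DD − V_SG)/R = (3.93 − 1.29) / 5.14 = 0.513 mA.

V_SG = 1.29 V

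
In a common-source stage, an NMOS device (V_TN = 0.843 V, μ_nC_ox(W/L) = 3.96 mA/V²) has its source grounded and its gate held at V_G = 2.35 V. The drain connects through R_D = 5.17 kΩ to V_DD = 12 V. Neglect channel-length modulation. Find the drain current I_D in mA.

V_GS = V_G = 2.35 V, so V_ov = 2.35 − 0.843 = 1.51 V.
Assume saturation: I_D = ½ k_n V_ov² = 0.5 × 3.96 × 1.51² = 4.5 mA, giving V_DS = V_DD − I_D R_D = 12 − 4.5 × 5.17 = -11.2 V.
But -11.2 V < V_ov = 1.51 V, so the device is actually in triode.
In triode I_D = k_n[V_ov V_DS − ½ V_DS²] and I_D = (V_DD − V_DS)/R_D. Equating: 10.2 V_DS² − 31.85 V_DS + 12 = 0, giving V_DS = 0.439 V (the root below V_ov).
I_D = (12 − 0.439) / 5.17 = 2.24 mA.

I_D = 2.24 mA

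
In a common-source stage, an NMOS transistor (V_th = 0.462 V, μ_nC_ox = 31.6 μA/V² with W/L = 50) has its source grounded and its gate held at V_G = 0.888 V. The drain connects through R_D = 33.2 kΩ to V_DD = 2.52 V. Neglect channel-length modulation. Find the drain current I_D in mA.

I_D = 0.0721 mA

V_GS = V_G = 0.888 V, so V_ov = 0.888 − 0.462 = 0.426 V.
k_n = μ_nC_ox · (W/L) = 1.58 mA/V².
Assume saturation: I_D = ½ k_n V_ov² = 0.5 × 1.58 × 0.426² = 0.143 mA, giving V_DS = V_DD − I_D R_D = 2.52 − 0.143 × 33.2 = -2.24 V.
But -2.24 V < V_ov = 0.426 V, so the device is actually in triode.
In triode I_D = k_n[V_ov V_DS − ½ V_DS²] and I_D = (V_DD − V_DS)/R_D. Equating: 26.2 V_DS² − 23.35 V_DS + 2.52 = 0, giving V_DS = 0.126 V (the root below V_ov).
I_D = (2.52 − 0.126) / 33.2 = 0.0721 mA.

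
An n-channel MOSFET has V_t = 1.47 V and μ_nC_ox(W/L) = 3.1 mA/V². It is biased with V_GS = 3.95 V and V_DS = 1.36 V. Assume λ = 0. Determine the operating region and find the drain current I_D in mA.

Triode; I_D = 7.59 mA

V_ov = V_GS − V_t = 3.95 − 1.47 = 2.48 V.
Since V_DS = 1.36 V < V_ov = 2.48 V, the device is in the triode region.
I_D = k_n [V_ov · V_DS − ½ V_DS²] = 3.1 × [2.48 × 1.36 − 0.5 × 1.36²] = 7.59 mA.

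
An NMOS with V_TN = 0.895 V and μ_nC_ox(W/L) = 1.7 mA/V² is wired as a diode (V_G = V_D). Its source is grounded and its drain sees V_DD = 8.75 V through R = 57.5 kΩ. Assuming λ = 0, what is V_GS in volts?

V_GS = 1.29 V

With gate tied to drain, V_GS = V_DS ≥ V_GS − V_TN, so the device is in saturation.
KCL at the drain: ½ k_n (V_GS − V_TN)² = (V_DD − V_GS)/R.
Let x = V_GS − 0.895. Then 48.9 x² + x − 7.855 = 0, giving x = 0.391 V (positive root), so V_GS = 1.29 V.
I_D = (V_DD − V_GS)/R = (8.75 − 1.29) / 57.5 = 0.13 mA.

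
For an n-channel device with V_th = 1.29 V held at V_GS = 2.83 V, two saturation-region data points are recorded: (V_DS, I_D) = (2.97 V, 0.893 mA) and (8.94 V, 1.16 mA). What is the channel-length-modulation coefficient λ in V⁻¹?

With V_GS fixed, I_D ∝ (1 + λ V_DS) in saturation, so I_D2/I_D1 = (1 + λ V_DS2)/(1 + λ V_DS1).
1.16/0.893 = 1.299 = (1 + 8.94 λ)/(1 + 2.97 λ).
Solving: λ (I_D1 V_DS2 − I_D2 V_DS1) = I_D2 − I_D1, so λ = (1.16 − 0.893) / (0.893 × 8.94 − 1.16 × 2.97) = 0.267 / 4.54 = 0.0588 V⁻¹.

λ = 0.0588 V⁻¹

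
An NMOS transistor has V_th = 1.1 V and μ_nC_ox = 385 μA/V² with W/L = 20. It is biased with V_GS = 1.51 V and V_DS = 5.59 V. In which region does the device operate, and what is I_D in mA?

k_n = μ_nC_ox · (W/L) = 7.7 mA/V².
V_ov = V_GS − V_th = 1.51 − 1.1 = 0.41 V.
Since V_DS = 5.59 V ≥ V_ov = 0.41 V, the device is in saturation.
I_D = ½ k_n V_ov² = 0.5 × 7.7 × 0.41² = 0.647 mA.

Saturation; I_D = 0.647 mA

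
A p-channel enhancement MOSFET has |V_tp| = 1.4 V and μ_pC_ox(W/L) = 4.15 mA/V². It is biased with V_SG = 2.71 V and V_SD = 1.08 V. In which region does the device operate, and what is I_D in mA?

Triode; I_D = 3.45 mA

V_ov = V_SG − |V_tp| = 2.71 − 1.4 = 1.31 V.
Since V_SD = 1.08 V < V_ov = 1.31 V, the device is in the triode region.
I_D = k_p [V_ov · V_SD − ½ V_SD²] = 4.15 × [1.31 × 1.08 − 0.5 × 1.08²] = 3.45 mA.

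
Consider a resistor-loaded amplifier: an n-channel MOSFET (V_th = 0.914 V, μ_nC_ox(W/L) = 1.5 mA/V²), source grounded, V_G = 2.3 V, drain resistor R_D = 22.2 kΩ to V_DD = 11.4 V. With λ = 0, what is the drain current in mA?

I_D = 0.501 mA

V_GS = V_G = 2.3 V, so V_ov = 2.3 − 0.914 = 1.39 V.
Assume saturation: I_D = ½ k_n V_ov² = 0.5 × 1.5 × 1.39² = 1.44 mA, giving V_DS = V_DD − I_D R_D = 11.4 − 1.44 × 22.2 = -20.6 V.
But -20.6 V < V_ov = 1.39 V, so the device is actually in triode.
In triode I_D = k_n[V_ov V_DS − ½ V_DS²] and I_D = (V_DD − V_DS)/R_D. Equating: 16.6 V_DS² − 47.15 V_DS + 11.4 = 0, giving V_DS = 0.267 V (the root below V_ov).
I_D = (11.4 − 0.267) / 22.2 = 0.501 mA.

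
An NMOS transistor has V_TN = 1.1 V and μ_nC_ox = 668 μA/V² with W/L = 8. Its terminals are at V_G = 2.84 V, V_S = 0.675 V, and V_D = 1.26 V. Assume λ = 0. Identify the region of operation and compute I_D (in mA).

V_GS = V_G − V_S = 2.84 − 0.675 = 2.17 V; V_DS = V_D − V_S = 1.26 − 0.675 = 0.585 V.
k_n = μ_nC_ox · (W/L) = 5.344 mA/V².
V_ov = V_GS − V_TN = 2.17 − 1.1 = 1.06 V.
Since V_DS = 0.585 V < V_ov = 1.06 V, the device is in the triode region.
I_D = k_n [V_ov · V_DS − ½ V_DS²] = 5.344 × [1.06 × 0.585 − 0.5 × 0.585²] = 2.42 mA.

Triode; I_D = 2.42 mA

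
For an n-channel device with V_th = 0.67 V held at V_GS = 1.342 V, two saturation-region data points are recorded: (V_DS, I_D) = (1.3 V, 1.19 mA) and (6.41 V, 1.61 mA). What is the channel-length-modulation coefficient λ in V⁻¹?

With V_GS fixed, I_D ∝ (1 + λ V_DS) in saturation, so I_D2/I_D1 = (1 + λ V_DS2)/(1 + λ V_DS1).
1.61/1.19 = 1.353 = (1 + 6.41 λ)/(1 + 1.3 λ).
Solving: λ (I_D1 V_DS2 − I_D2 V_DS1) = I_D2 − I_D1, so λ = (1.61 − 1.19) / (1.19 × 6.41 − 1.61 × 1.3) = 0.42 / 5.53 = 0.0759 V⁻¹.

λ = 0.0759 V⁻¹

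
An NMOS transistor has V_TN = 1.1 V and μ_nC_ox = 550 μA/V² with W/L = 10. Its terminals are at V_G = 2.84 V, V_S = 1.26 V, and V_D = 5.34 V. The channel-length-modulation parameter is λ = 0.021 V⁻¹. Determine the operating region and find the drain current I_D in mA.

Saturation; I_D = 0.688 mA

V_GS = V_G − V_S = 2.84 − 1.26 = 1.58 V; V_DS = V_D − V_S = 5.34 − 1.26 = 4.08 V.
k_n = μ_nC_ox · (W/L) = 5.5 mA/V².
V_ov = V_GS − V_TN = 1.58 − 1.1 = 0.48 V.
Since V_DS = 4.08 V ≥ V_ov = 0.48 V, the device is in saturation.
I_D = ½ k_n V_ov² (1 + λ V_DS) = 0.5 × 5.5 × 0.48² × (1 + 0.021 × 4.08) = 0.688 mA.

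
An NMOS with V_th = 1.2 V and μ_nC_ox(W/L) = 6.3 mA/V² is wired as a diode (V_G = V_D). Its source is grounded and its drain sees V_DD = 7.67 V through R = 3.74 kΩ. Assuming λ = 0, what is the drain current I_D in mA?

I_D = 1.54 mA

With gate tied to drain, V_GS = V_DS ≥ V_GS − V_th, so the device is in saturation.
KCL at the drain: ½ k_n (V_GS − V_th)² = (V_DD − V_GS)/R.
Let x = V_GS − 1.2. Then 11.8 x² + x − 6.47 = 0, giving x = 0.7 V (positive root), so V_GS = 1.9 V.
I_D = (V_DD − V_GS)/R = (7.67 − 1.9) / 3.74 = 1.54 mA.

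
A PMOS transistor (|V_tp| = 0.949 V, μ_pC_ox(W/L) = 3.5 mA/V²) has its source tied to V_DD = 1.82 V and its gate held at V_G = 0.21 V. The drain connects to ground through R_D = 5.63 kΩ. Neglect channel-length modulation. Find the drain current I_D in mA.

V_SG = V_DD − V_G = 1.82 − 0.21 = 1.61 V, so V_ov = 1.61 − 0.949 = 0.661 V.
Assume saturation: I_D = ½ k_p V_ov² = 0.5 × 3.5 × 0.661² = 0.765 mA, giving V_SD = V_DD − I_D R_D = 1.82 − 0.765 × 5.63 = -2.48 V.
But -2.48 V < V_ov = 0.661 V, so the device is actually in triode.
In triode I_D = k_p[V_ov V_SD − ½ V_SD²] and I_D = (V_DD − V_SD)/R_D. Equating: 9.85 V_SD² − 14.03 V_SD + 1.82 = 0, giving V_SD = 0.144 V (the root below V_ov).
I_D = (1.82 − 0.144) / 5.63 = 0.298 mA.

I_D = 0.298 mA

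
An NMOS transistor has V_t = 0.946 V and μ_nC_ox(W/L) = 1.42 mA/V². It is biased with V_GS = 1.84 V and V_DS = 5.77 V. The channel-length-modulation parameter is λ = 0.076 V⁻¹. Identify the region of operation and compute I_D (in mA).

V_ov = V_GS − V_t = 1.84 − 0.946 = 0.894 V.
Since V_DS = 5.77 V ≥ V_ov = 0.894 V, the device is in saturation.
I_D = ½ k_n V_ov² (1 + λ V_DS) = 0.5 × 1.42 × 0.894² × (1 + 0.076 × 5.77) = 0.816 mA.

Saturation; I_D = 0.816 mA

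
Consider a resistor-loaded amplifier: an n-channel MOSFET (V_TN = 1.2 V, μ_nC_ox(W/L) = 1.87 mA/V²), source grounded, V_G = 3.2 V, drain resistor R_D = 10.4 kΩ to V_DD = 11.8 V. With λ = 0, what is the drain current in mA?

I_D = 1.10 mA

V_GS = V_G = 3.2 V, so V_ov = 3.2 − 1.2 = 2 V.
Assume saturation: I_D = ½ k_n V_ov² = 0.5 × 1.87 × 2² = 3.74 mA, giving V_DS = V_DD − I_D R_D = 11.8 − 3.74 × 10.4 = -27.1 V.
But -27.1 V < V_ov = 2 V, so the device is actually in triode.
In triode I_D = k_n[V_ov V_DS − ½ V_DS²] and I_D = (V_DD − V_DS)/R_D. Equating: 9.72 V_DS² − 39.9 V_DS + 11.8 = 0, giving V_DS = 0.321 V (the root below V_ov).
I_D = (11.8 − 0.321) / 10.4 = 1.1 mA.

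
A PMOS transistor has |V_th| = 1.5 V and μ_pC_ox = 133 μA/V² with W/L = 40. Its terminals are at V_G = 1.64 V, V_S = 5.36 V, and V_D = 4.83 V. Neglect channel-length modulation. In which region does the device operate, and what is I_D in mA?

Triode; I_D = 5.51 mA

V_SG = V_S − V_G = 5.36 − 1.64 = 3.72 V; V_SD = V_S − V_D = 5.36 − 4.83 = 0.53 V.
k_p = μ_pC_ox · (W/L) = 5.32 mA/V².
V_ov = V_SG − |V_th| = 3.72 − 1.5 = 2.22 V.
Since V_SD = 0.53 V < V_ov = 2.22 V, the device is in the triode region.
I_D = k_p [V_ov · V_SD − ½ V_SD²] = 5.32 × [2.22 × 0.53 − 0.5 × 0.53²] = 5.51 mA.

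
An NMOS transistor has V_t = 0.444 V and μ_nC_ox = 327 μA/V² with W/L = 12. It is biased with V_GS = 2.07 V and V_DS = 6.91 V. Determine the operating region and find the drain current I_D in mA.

k_n = μ_nC_ox · (W/L) = 3.924 mA/V².
V_ov = V_GS − V_t = 2.07 − 0.444 = 1.63 V.
Since V_DS = 6.91 V ≥ V_ov = 1.63 V, the device is in saturation.
I_D = ½ k_n V_ov² = 0.5 × 3.924 × 1.63² = 5.19 mA.

Saturation; I_D = 5.19 mA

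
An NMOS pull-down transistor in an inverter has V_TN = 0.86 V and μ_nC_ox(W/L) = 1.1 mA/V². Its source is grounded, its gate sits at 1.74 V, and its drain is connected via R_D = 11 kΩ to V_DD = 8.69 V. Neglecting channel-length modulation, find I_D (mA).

V_GS = V_G = 1.74 V, so V_ov = 1.74 − 0.86 = 0.88 V.
Assume saturation: I_D = ½ k_n V_ov² = 0.5 × 1.1 × 0.88² = 0.426 mA, giving V_DS = V_DD − I_D R_D = 8.69 − 0.426 × 11 = 4 V.
V_DS = 4 V ≥ V_ov = 0.88 V, confirming saturation.

I_D = 0.426 mA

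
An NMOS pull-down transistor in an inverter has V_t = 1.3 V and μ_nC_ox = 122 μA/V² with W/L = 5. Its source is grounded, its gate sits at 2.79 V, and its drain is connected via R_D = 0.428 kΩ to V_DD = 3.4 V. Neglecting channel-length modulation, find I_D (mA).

I_D = 0.677 mA

V_GS = V_G = 2.79 V, so V_ov = 2.79 − 1.3 = 1.49 V.
k_n = μ_nC_ox · (W/L) = 0.61 mA/V².
Assume saturation: I_D = ½ k_n V_ov² = 0.5 × 0.61 × 1.49² = 0.677 mA, giving V_DS = V_DD − I_D R_D = 3.4 − 0.677 × 0.428 = 3.11 V.
V_DS = 3.11 V ≥ V_ov = 1.49 V, confirming saturation.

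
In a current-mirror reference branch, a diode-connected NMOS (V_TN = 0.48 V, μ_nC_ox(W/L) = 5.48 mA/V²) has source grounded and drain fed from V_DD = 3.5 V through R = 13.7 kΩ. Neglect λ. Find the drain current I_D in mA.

With gate tied to drain, V_GS = V_DS ≥ V_GS − V_TN, so the device is in saturation.
KCL at the drain: ½ k_n (V_GS − V_TN)² = (V_DD − V_GS)/R.
Let x = V_GS − 0.48. Then 37.5 x² + x − 3.02 = 0, giving x = 0.271 V (positive root), so V_GS = 0.751 V.
I_D = (V_DD − V_GS)/R = (3.5 − 0.751) / 13.7 = 0.201 mA.

I_D = 0.201 mA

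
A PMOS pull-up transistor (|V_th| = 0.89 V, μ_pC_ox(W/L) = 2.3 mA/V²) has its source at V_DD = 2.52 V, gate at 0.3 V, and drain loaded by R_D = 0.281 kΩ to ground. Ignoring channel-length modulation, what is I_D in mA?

V_SG = V_DD − V_G = 2.52 − 0.3 = 2.22 V, so V_ov = 2.22 − 0.89 = 1.33 V.
Assume saturation: I_D = ½ k_p V_ov² = 0.5 × 2.3 × 1.33² = 2.03 mA, giving V_SD = V_DD − I_D R_D = 2.52 − 2.03 × 0.281 = 1.95 V.
V_SD = 1.95 V ≥ V_ov = 1.33 V, confirming saturation.

I_D = 2.03 mA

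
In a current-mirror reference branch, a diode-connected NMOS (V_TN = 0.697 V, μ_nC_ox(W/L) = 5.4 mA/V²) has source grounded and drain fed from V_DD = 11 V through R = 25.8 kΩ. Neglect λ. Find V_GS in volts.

V_GS = 1.07 V

With gate tied to drain, V_GS = V_DS ≥ V_GS − V_TN, so the device is in saturation.
KCL at the drain: ½ k_n (V_GS − V_TN)² = (V_DD − V_GS)/R.
Let x = V_GS − 0.697. Then 69.7 x² + x − 10.3 = 0, giving x = 0.377 V (positive root), so V_GS = 1.07 V.
I_D = (V_DD − V_GS)/R = (11 − 1.07) / 25.8 = 0.385 mA.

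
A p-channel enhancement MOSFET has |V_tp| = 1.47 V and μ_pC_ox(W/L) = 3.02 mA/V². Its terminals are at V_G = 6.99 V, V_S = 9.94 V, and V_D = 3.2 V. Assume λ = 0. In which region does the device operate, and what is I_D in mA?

V_SG = V_S − V_G = 9.94 − 6.99 = 2.95 V; V_SD = V_S − V_D = 9.94 − 3.2 = 6.74 V.
V_ov = V_SG − |V_tp| = 2.95 − 1.47 = 1.48 V.
Since V_SD = 6.74 V ≥ V_ov = 1.48 V, the device is in saturation.
I_D = ½ k_p V_ov² = 0.5 × 3.02 × 1.48² = 3.31 mA.

Saturation; I_D = 3.31 mA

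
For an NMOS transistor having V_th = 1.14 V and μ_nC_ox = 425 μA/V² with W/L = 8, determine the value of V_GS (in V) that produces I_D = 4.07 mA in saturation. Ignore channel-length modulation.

V_GS = 2.69 V

k_n = μ_nC_ox · (W/L) = 3.4 mA/V².
In saturation I_D = ½ k_n (V_GS − V_th)², so V_GS − V_th = √(2 I_D / k_n) = √(2 × 4.07 / 3.4) = 1.55 V.
V_GS = 1.14 + 1.55 = 2.69 V.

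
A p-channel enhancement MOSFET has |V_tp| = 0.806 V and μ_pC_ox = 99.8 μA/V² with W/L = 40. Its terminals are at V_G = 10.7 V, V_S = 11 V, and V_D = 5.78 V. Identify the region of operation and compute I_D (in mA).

Cutoff; I_D = 0 mA

V_SG = V_S − V_G = 11 − 10.7 = 0.3 V; V_SD = V_S − V_D = 11 − 5.78 = 5.22 V.
V_SG = 0.3 V < |V_tp| = 0.806 V, so the transistor is in cutoff.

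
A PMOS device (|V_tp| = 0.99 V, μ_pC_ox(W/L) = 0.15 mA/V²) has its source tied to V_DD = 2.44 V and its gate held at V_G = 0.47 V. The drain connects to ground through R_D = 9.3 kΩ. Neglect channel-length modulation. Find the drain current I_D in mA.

I_D = 0.0720 mA

V_SG = V_DD − V_G = 2.44 − 0.47 = 1.97 V, so V_ov = 1.97 − 0.99 = 0.98 V.
Assume saturation: I_D = ½ k_p V_ov² = 0.5 × 0.15 × 0.98² = 0.072 mA, giving V_SD = V_DD − I_D R_D = 2.44 − 0.072 × 9.3 = 1.77 V.
V_SD = 1.77 V ≥ V_ov = 0.98 V, confirming saturation.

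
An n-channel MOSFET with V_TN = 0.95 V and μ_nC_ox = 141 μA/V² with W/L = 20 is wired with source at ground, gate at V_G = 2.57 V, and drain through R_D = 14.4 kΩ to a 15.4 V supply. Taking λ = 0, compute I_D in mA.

V_GS = V_G = 2.57 V, so V_ov = 2.57 − 0.95 = 1.62 V.
k_n = μ_nC_ox · (W/L) = 2.82 mA/V².
Assume saturation: I_D = ½ k_n V_ov² = 0.5 × 2.82 × 1.62² = 3.7 mA, giving V_DS = V_DD − I_D R_D = 15.4 − 3.7 × 14.4 = -37.9 V.
But -37.9 V < V_ov = 1.62 V, so the device is actually in triode.
In triode I_D = k_n[V_ov V_DS − ½ V_DS²] and I_D = (V_DD − V_DS)/R_D. Equating: 20.3 V_DS² − 66.78 V_DS + 15.4 = 0, giving V_DS = 0.25 V (the root below V_ov).
I_D = (15.4 − 0.25) / 14.4 = 1.05 mA.

I_D = 1.05 mA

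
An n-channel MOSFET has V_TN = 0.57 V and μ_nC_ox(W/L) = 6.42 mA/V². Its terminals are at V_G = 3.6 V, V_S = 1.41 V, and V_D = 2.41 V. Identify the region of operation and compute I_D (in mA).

V_GS = V_G − V_S = 3.6 − 1.41 = 2.19 V; V_DS = V_D − V_S = 2.41 − 1.41 = 1 V.
V_ov = V_GS − V_TN = 2.19 − 0.57 = 1.62 V.
Since V_DS = 1 V < V_ov = 1.62 V, the device is in the triode region.
I_D = k_n [V_ov · V_DS − ½ V_DS²] = 6.42 × [1.62 × 1 − 0.5 × 1²] = 7.19 mA.

Triode; I_D = 7.19 mA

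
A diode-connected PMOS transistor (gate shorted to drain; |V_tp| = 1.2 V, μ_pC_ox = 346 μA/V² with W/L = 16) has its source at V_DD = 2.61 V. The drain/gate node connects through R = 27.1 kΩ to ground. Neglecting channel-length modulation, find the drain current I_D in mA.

I_D = 0.0472 mA

With gate tied to drain, V_SG = V_SD ≥ V_SG − |V_tp|, so the device is in saturation.
k_p = μ_pC_ox · (W/L) = 5.536 mA/V².
KCL at the drain: ½ k_p (V_SG − |V_tp|)² = (V_DD − V_SG)/R.
Let x = V_SG − 1.2. Then 75 x² + x − 1.41 = 0, giving x = 0.131 V (positive root), so V_SG = 1.33 V.
I_D = (V_DD − V_SG)/R = (2.61 − 1.33) / 27.1 = 0.0472 mA.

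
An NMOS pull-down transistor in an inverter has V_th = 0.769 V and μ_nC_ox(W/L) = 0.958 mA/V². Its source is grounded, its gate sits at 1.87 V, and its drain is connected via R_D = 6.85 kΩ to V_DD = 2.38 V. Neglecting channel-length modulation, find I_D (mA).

V_GS = V_G = 1.87 V, so V_ov = 1.87 − 0.769 = 1.1 V.
Assume saturation: I_D = ½ k_n V_ov² = 0.5 × 0.958 × 1.1² = 0.581 mA, giving V_DS = V_DD − I_D R_D = 2.38 − 0.581 × 6.85 = -1.6 V.
But -1.6 V < V_ov = 1.1 V, so the device is actually in triode.
In triode I_D = k_n[V_ov V_DS − ½ V_DS²] and I_D = (V_DD − V_DS)/R_D. Equating: 3.28 V_DS² − 8.225 V_DS + 2.38 = 0, giving V_DS = 0.334 V (the root below V_ov).
I_D = (2.38 − 0.334) / 6.85 = 0.299 mA.

I_D = 0.299 mA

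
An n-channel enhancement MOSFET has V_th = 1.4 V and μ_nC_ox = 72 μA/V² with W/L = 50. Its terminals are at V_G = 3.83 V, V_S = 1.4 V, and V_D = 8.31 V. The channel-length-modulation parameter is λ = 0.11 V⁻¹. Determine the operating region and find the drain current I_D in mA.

V_GS = V_G − V_S = 3.83 − 1.4 = 2.43 V; V_DS = V_D − V_S = 8.31 − 1.4 = 6.91 V.
k_n = μ_nC_ox · (W/L) = 3.6 mA/V².
V_ov = V_GS − V_th = 2.43 − 1.4 = 1.03 V.
Since V_DS = 6.91 V ≥ V_ov = 1.03 V, the device is in saturation.
I_D = ½ k_n V_ov² (1 + λ V_DS) = 0.5 × 3.6 × 1.03² × (1 + 0.11 × 6.91) = 3.36 mA.

Saturation; I_D = 3.36 mA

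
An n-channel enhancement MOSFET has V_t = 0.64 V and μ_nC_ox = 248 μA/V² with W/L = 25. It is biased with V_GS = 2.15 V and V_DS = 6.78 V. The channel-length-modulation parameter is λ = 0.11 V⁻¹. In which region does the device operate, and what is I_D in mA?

Saturation; I_D = 12.3 mA

k_n = μ_nC_ox · (W/L) = 6.2 mA/V².
V_ov = V_GS − V_t = 2.15 − 0.64 = 1.51 V.
Since V_DS = 6.78 V ≥ V_ov = 1.51 V, the device is in saturation.
I_D = ½ k_n V_ov² (1 + λ V_DS) = 0.5 × 6.2 × 1.51² × (1 + 0.11 × 6.78) = 12.3 mA.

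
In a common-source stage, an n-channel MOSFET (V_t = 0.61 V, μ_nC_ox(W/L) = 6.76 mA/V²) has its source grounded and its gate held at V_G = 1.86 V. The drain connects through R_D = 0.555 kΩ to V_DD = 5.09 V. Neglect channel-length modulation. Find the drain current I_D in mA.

V_GS = V_G = 1.86 V, so V_ov = 1.86 − 0.61 = 1.25 V.
Assume saturation: I_D = ½ k_n V_ov² = 0.5 × 6.76 × 1.25² = 5.28 mA, giving V_DS = V_DD − I_D R_D = 5.09 − 5.28 × 0.555 = 2.16 V.
V_DS = 2.16 V ≥ V_ov = 1.25 V, confirming saturation.

I_D = 5.28 mA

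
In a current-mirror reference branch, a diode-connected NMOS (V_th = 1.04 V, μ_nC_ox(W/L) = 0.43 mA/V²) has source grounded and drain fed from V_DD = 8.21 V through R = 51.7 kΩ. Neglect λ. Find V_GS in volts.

With gate tied to drain, V_GS = V_DS ≥ V_GS − V_th, so the device is in saturation.
KCL at the drain: ½ k_n (V_GS − V_th)² = (V_DD − V_GS)/R.
Let x = V_GS − 1.04. Then 11.1 x² + x − 7.17 = 0, giving x = 0.759 V (positive root), so V_GS = 1.8 V.
I_D = (V_DD − V_GS)/R = (8.21 − 1.8) / 51.7 = 0.124 mA.

V_GS = 1.80 V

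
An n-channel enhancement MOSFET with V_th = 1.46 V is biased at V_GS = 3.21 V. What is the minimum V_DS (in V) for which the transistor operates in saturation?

The boundary between triode and saturation is V_DS = V_GS − V_th = V_ov.
V_ov = 3.21 − 1.46 = 1.75 V.

V_DS,sat = 1.75 V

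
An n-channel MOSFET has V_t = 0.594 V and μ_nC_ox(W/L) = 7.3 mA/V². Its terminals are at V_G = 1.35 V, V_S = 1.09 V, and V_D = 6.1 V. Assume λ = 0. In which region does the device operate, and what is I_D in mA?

V_GS = V_G − V_S = 1.35 − 1.09 = 0.26 V; V_DS = V_D − V_S = 6.1 − 1.09 = 5.01 V.
V_GS = 0.26 V < V_t = 0.594 V, so the transistor is in cutoff.

Cutoff; I_D = 0 mA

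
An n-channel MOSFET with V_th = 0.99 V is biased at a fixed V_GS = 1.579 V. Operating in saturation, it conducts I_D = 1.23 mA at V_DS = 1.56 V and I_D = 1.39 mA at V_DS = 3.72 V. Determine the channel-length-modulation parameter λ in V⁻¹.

λ = 0.0665 V⁻¹

With V_GS fixed, I_D ∝ (1 + λ V_DS) in saturation, so I_D2/I_D1 = (1 + λ V_DS2)/(1 + λ V_DS1).
1.39/1.23 = 1.13 = (1 + 3.72 λ)/(1 + 1.56 λ).
Solving: λ (I_D1 V_DS2 − I_D2 V_DS1) = I_D2 − I_D1, so λ = (1.39 − 1.23) / (1.23 × 3.72 − 1.39 × 1.56) = 0.16 / 2.41 = 0.0665 V⁻¹.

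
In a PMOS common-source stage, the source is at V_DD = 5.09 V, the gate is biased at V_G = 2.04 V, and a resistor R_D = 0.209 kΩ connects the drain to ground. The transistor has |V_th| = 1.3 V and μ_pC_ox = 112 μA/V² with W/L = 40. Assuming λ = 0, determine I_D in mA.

I_D = 6.86 mA

V_SG = V_DD − V_G = 5.09 − 2.04 = 3.05 V, so V_ov = 3.05 − 1.3 = 1.75 V.
k_p = μ_pC_ox · (W/L) = 4.48 mA/V².
Assume saturation: I_D = ½ k_p V_ov² = 0.5 × 4.48 × 1.75² = 6.86 mA, giving V_SD = V_DD − I_D R_D = 5.09 − 6.86 × 0.209 = 3.66 V.
V_SD = 3.66 V ≥ V_ov = 1.75 V, confirming saturation.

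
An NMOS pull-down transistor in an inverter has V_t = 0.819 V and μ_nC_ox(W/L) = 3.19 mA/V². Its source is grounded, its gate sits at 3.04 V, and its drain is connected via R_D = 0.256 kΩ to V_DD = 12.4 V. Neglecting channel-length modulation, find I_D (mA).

V_GS = V_G = 3.04 V, so V_ov = 3.04 − 0.819 = 2.22 V.
Assume saturation: I_D = ½ k_n V_ov² = 0.5 × 3.19 × 2.22² = 7.87 mA, giving V_DS = V_DD − I_D R_D = 12.4 − 7.87 × 0.256 = 10.4 V.
V_DS = 10.4 V ≥ V_ov = 2.22 V, confirming saturation.

I_D = 7.87 mA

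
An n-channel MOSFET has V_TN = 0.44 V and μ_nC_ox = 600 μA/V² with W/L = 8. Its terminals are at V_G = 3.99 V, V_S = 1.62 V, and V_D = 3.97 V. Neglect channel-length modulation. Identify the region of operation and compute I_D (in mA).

V_GS = V_G − V_S = 3.99 − 1.62 = 2.37 V; V_DS = V_D − V_S = 3.97 − 1.62 = 2.35 V.
k_n = μ_nC_ox · (W/L) = 4.8 mA/V².
V_ov = V_GS − V_TN = 2.37 − 0.44 = 1.93 V.
Since V_DS = 2.35 V ≥ V_ov = 1.93 V, the device is in saturation.
I_D = ½ k_n V_ov² = 0.5 × 4.8 × 1.93² = 8.94 mA.

Saturation; I_D = 8.94 mA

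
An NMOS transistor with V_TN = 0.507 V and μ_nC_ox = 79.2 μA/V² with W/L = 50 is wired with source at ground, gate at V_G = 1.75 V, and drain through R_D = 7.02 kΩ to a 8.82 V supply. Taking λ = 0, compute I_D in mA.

I_D = 1.22 mA

V_GS = V_G = 1.75 V, so V_ov = 1.75 − 0.507 = 1.24 V.
k_n = μ_nC_ox · (W/L) = 3.96 mA/V².
Assume saturation: I_D = ½ k_n V_ov² = 0.5 × 3.96 × 1.24² = 3.06 mA, giving V_DS = V_DD − I_D R_D = 8.82 − 3.06 × 7.02 = -12.7 V.
But -12.7 V < V_ov = 1.24 V, so the device is actually in triode.
In triode I_D = k_n[V_ov V_DS − ½ V_DS²] and I_D = (V_DD − V_DS)/R_D. Equating: 13.9 V_DS² − 35.55 V_DS + 8.82 = 0, giving V_DS = 0.278 V (the root below V_ov).
I_D = (8.82 − 0.278) / 7.02 = 1.22 mA.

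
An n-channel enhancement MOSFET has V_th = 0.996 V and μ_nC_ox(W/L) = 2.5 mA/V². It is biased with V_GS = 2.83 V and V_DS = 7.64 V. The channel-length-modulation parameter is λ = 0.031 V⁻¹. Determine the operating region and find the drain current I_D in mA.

V_ov = V_GS − V_th = 2.83 − 0.996 = 1.83 V.
Since V_DS = 7.64 V ≥ V_ov = 1.83 V, the device is in saturation.
I_D = ½ k_n V_ov² (1 + λ V_DS) = 0.5 × 2.5 × 1.83² × (1 + 0.031 × 7.64) = 5.2 mA.

Saturation; I_D = 5.20 mA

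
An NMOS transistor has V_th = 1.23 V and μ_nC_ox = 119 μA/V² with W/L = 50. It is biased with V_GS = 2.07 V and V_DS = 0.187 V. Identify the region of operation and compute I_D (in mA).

k_n = μ_nC_ox · (W/L) = 5.95 mA/V².
V_ov = V_GS − V_th = 2.07 − 1.23 = 0.84 V.
Since V_DS = 0.187 V < V_ov = 0.84 V, the device is in the triode region.
I_D = k_n [V_ov · V_DS − ½ V_DS²] = 5.95 × [0.84 × 0.187 − 0.5 × 0.187²] = 0.831 mA.

Triode; I_D = 0.831 mA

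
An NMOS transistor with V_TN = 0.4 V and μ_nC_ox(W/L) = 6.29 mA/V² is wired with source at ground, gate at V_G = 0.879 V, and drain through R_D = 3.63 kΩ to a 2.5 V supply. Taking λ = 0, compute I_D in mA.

I_D = 0.609 mA

V_GS = V_G = 0.879 V, so V_ov = 0.879 − 0.4 = 0.479 V.
Assume saturation: I_D = ½ k_n V_ov² = 0.5 × 6.29 × 0.479² = 0.722 mA, giving V_DS = V_DD − I_D R_D = 2.5 − 0.722 × 3.63 = -0.119 V.
But -0.119 V < V_ov = 0.479 V, so the device is actually in triode.
In triode I_D = k_n[V_ov V_DS − ½ V_DS²] and I_D = (V_DD − V_DS)/R_D. Equating: 11.4 V_DS² − 11.94 V_DS + 2.5 = 0, giving V_DS = 0.29 V (the root below V_ov).
I_D = (2.5 − 0.29) / 3.63 = 0.609 mA.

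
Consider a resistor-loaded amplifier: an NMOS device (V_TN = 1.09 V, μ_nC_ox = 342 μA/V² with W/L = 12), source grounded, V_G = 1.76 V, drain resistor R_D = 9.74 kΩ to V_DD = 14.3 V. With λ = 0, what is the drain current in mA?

I_D = 0.921 mA

V_GS = V_G = 1.76 V, so V_ov = 1.76 − 1.09 = 0.67 V.
k_n = μ_nC_ox · (W/L) = 4.104 mA/V².
Assume saturation: I_D = ½ k_n V_ov² = 0.5 × 4.104 × 0.67² = 0.921 mA, giving V_DS = V_DD − I_D R_D = 14.3 − 0.921 × 9.74 = 5.33 V.
V_DS = 5.33 V ≥ V_ov = 0.67 V, confirming saturation.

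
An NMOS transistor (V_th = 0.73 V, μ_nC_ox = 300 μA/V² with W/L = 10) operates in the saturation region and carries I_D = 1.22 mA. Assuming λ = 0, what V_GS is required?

V_GS = 1.63 V

k_n = μ_nC_ox · (W/L) = 3 mA/V².
In saturation I_D = ½ k_n (V_GS − V_th)², so V_GS − V_th = √(2 I_D / k_n) = √(2 × 1.22 / 3) = 0.902 V.
V_GS = 0.73 + 0.902 = 1.63 V.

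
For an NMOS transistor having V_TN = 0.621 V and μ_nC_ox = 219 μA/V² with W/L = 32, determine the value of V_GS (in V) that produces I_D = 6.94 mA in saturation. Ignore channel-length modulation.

k_n = μ_nC_ox · (W/L) = 7.008 mA/V².
In saturation I_D = ½ k_n (V_GS − V_TN)², so V_GS − V_TN = √(2 I_D / k_n) = √(2 × 6.94 / 7.008) = 1.41 V.
V_GS = 0.621 + 1.41 = 2.03 V.

V_GS = 2.03 V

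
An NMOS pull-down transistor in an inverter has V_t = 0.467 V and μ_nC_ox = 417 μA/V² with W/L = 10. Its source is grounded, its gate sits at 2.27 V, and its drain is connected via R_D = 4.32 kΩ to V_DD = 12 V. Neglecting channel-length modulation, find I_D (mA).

V_GS = V_G = 2.27 V, so V_ov = 2.27 − 0.467 = 1.8 V.
k_n = μ_nC_ox · (W/L) = 4.17 mA/V².
Assume saturation: I_D = ½ k_n V_ov² = 0.5 × 4.17 × 1.8² = 6.78 mA, giving V_DS = V_DD − I_D R_D = 12 − 6.78 × 4.32 = -17.3 V.
But -17.3 V < V_ov = 1.8 V, so the device is actually in triode.
In triode I_D = k_n[V_ov V_DS − ½ V_DS²] and I_D = (V_DD − V_DS)/R_D. Equating: 9.01 V_DS² − 33.48 V_DS + 12 = 0, giving V_DS = 0.402 V (the root below V_ov).
I_D = (12 − 0.402) / 4.32 = 2.68 mA.

I_D = 2.68 mA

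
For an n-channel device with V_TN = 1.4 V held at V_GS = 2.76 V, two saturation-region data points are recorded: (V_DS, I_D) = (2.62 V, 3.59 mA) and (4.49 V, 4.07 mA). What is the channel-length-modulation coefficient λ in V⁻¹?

λ = 0.0880 V⁻¹

With V_GS fixed, I_D ∝ (1 + λ V_DS) in saturation, so I_D2/I_D1 = (1 + λ V_DS2)/(1 + λ V_DS1).
4.07/3.59 = 1.134 = (1 + 4.49 λ)/(1 + 2.62 λ).
Solving: λ (I_D1 V_DS2 − I_D2 V_DS1) = I_D2 − I_D1, so λ = (4.07 − 3.59) / (3.59 × 4.49 − 4.07 × 2.62) = 0.48 / 5.46 = 0.088 V⁻¹.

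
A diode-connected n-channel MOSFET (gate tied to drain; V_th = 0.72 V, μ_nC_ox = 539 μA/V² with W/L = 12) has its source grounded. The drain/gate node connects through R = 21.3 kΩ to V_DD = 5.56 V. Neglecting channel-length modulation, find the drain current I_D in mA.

I_D = 0.215 mA

With gate tied to drain, V_GS = V_DS ≥ V_GS − V_th, so the device is in saturation.
k_n = μ_nC_ox · (W/L) = 6.468 mA/V².
KCL at the drain: ½ k_n (V_GS − V_th)² = (V_DD − V_GS)/R.
Let x = V_GS − 0.72. Then 68.9 x² + x − 4.84 = 0, giving x = 0.258 V (positive root), so V_GS = 0.978 V.
I_D = (V_DD − V_GS)/R = (5.56 − 0.978) / 21.3 = 0.215 mA.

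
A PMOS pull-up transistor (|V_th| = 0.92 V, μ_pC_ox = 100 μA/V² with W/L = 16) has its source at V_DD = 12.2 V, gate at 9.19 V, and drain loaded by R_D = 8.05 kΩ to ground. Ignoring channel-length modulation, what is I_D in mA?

V_SG = V_DD − V_G = 12.2 − 9.19 = 3.01 V, so V_ov = 3.01 − 0.92 = 2.09 V.
k_p = μ_pC_ox · (W/L) = 1.6 mA/V².
Assume saturation: I_D = ½ k_p V_ov² = 0.5 × 1.6 × 2.09² = 3.49 mA, giving V_SD = V_DD − I_D R_D = 12.2 − 3.49 × 8.05 = -15.9 V.
But -15.9 V < V_ov = 2.09 V, so the device is actually in triode.
In triode I_D = k_p[V_ov V_SD − ½ V_SD²] and I_D = (V_DD − V_SD)/R_D. Equating: 6.44 V_SD² − 27.92 V_SD + 12.2 = 0, giving V_SD = 0.493 V (the root below V_ov).
I_D = (12.2 − 0.493) / 8.05 = 1.45 mA.

I_D = 1.45 mA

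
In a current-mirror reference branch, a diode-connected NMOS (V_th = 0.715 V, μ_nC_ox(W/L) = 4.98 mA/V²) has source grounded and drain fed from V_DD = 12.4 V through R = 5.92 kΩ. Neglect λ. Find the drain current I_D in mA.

With gate tied to drain, V_GS = V_DS ≥ V_GS − V_th, so the device is in saturation.
KCL at the drain: ½ k_n (V_GS − V_th)² = (V_DD − V_GS)/R.
Let x = V_GS − 0.715. Then 14.7 x² + x − 11.69 = 0, giving x = 0.857 V (positive root), so V_GS = 1.57 V.
I_D = (V_DD − V_GS)/R = (12.4 − 1.57) / 5.92 = 1.83 mA.

I_D = 1.83 mA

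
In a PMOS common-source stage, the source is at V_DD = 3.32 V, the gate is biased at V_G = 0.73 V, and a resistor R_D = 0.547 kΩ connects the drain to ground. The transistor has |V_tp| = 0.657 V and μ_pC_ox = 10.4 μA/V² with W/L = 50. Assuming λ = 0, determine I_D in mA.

I_D = 0.971 mA

V_SG = V_DD − V_G = 3.32 − 0.73 = 2.59 V, so V_ov = 2.59 − 0.657 = 1.93 V.
k_p = μ_pC_ox · (W/L) = 0.52 mA/V².
Assume saturation: I_D = ½ k_p V_ov² = 0.5 × 0.52 × 1.93² = 0.971 mA, giving V_SD = V_DD − I_D R_D = 3.32 − 0.971 × 0.547 = 2.79 V.
V_SD = 2.79 V ≥ V_ov = 1.93 V, confirming saturation.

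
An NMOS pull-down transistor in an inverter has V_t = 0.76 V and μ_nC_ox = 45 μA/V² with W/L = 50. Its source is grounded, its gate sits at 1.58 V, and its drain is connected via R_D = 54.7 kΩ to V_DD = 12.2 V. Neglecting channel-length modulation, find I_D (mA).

I_D = 0.221 mA

V_GS = V_G = 1.58 V, so V_ov = 1.58 − 0.76 = 0.82 V.
k_n = μ_nC_ox · (W/L) = 2.25 mA/V².
Assume saturation: I_D = ½ k_n V_ov² = 0.5 × 2.25 × 0.82² = 0.756 mA, giving V_DS = V_DD − I_D R_D = 12.2 − 0.756 × 54.7 = -29.2 V.
But -29.2 V < V_ov = 0.82 V, so the device is actually in triode.
In triode I_D = k_n[V_ov V_DS − ½ V_DS²] and I_D = (V_DD − V_DS)/R_D. Equating: 61.5 V_DS² − 101.9 V_DS + 12.2 = 0, giving V_DS = 0.13 V (the root below V_ov).
I_D = (12.2 − 0.13) / 54.7 = 0.221 mA.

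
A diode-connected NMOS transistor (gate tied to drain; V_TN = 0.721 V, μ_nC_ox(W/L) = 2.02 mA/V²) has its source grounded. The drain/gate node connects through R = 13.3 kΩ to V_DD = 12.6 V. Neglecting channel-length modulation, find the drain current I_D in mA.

With gate tied to drain, V_GS = V_DS ≥ V_GS − V_TN, so the device is in saturation.
KCL at the drain: ½ k_n (V_GS − V_TN)² = (V_DD − V_GS)/R.
Let x = V_GS − 0.721. Then 13.4 x² + x − 11.88 = 0, giving x = 0.904 V (positive root), so V_GS = 1.62 V.
I_D = (V_DD − V_GS)/R = (12.6 − 1.62) / 13.3 = 0.825 mA.

I_D = 0.825 mA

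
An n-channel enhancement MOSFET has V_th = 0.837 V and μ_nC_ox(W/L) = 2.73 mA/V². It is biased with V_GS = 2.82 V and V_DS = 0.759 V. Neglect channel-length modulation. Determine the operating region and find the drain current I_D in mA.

Triode; I_D = 3.32 mA

V_ov = V_GS − V_th = 2.82 − 0.837 = 1.98 V.
Since V_DS = 0.759 V < V_ov = 1.98 V, the device is in the triode region.
I_D = k_n [V_ov · V_DS − ½ V_DS²] = 2.73 × [1.98 × 0.759 − 0.5 × 0.759²] = 3.32 mA.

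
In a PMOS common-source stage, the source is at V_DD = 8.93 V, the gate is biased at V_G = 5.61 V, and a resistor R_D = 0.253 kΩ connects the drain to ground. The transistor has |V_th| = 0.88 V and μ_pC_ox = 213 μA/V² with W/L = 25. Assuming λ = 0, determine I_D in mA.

V_SG = V_DD − V_G = 8.93 − 5.61 = 3.32 V, so V_ov = 3.32 − 0.88 = 2.44 V.
k_p = μ_pC_ox · (W/L) = 5.325 mA/V².
Assume saturation: I_D = ½ k_p V_ov² = 0.5 × 5.325 × 2.44² = 15.9 mA, giving V_SD = V_DD − I_D R_D = 8.93 − 15.9 × 0.253 = 4.92 V.
V_SD = 4.92 V ≥ V_ov = 2.44 V, confirming saturation.

I_D = 15.9 mA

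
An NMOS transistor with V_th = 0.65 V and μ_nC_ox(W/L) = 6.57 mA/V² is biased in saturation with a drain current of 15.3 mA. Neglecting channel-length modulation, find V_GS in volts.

V_GS = 2.81 V

In saturation I_D = ½ k_n (V_GS − V_th)², so V_GS − V_th = √(2 I_D / k_n) = √(2 × 15.3 / 6.57) = 2.16 V.
V_GS = 0.65 + 2.16 = 2.81 V.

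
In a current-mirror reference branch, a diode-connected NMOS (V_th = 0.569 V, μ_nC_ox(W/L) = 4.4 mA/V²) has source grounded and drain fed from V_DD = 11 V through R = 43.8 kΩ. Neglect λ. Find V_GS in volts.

With gate tied to drain, V_GS = V_DS ≥ V_GS − V_th, so the device is in saturation.
KCL at the drain: ½ k_n (V_GS − V_th)² = (V_DD − V_GS)/R.
Let x = V_GS − 0.569. Then 96.4 x² + x − 10.43 = 0, giving x = 0.324 V (positive root), so V_GS = 0.893 V.
I_D = (V_DD − V_GS)/R = (11 − 0.893) / 43.8 = 0.231 mA.

V_GS = 0.893 V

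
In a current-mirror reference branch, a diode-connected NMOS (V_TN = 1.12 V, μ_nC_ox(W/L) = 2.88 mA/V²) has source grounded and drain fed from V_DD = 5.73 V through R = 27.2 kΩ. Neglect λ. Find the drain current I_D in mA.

With gate tied to drain, V_GS = V_DS ≥ V_GS − V_TN, so the device is in saturation.
KCL at the drain: ½ k_n (V_GS − V_TN)² = (V_DD − V_GS)/R.
Let x = V_GS − 1.12. Then 39.2 x² + x − 4.61 = 0, giving x = 0.331 V (positive root), so V_GS = 1.45 V.
I_D = (V_DD − V_GS)/R = (5.73 − 1.45) / 27.2 = 0.157 mA.

I_D = 0.157 mA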